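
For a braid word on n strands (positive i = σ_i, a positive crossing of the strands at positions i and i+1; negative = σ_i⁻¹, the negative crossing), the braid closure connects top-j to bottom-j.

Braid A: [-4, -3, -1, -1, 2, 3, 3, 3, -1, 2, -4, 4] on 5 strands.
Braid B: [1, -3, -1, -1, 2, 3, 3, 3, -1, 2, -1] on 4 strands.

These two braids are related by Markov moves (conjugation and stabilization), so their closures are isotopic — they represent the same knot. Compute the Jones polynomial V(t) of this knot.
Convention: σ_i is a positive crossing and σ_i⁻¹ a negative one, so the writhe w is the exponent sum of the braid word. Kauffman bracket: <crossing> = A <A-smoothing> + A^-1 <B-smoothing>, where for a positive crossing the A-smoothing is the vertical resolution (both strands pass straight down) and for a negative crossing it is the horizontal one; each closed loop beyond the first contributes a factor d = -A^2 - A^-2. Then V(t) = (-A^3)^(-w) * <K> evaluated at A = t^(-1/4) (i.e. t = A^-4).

-t^5 + 2*t^4 - 3*t^3 + 4*t^2 - 4*t + 5 - 3*t^-1 + 2*t^-2 - t^-3

Derivation:
Markov-equivalent braids have isotopic closures, hence identical knot invariants. Strip the Markov moves from each word to reach a common short braid β, then compute V(t) once on β.
Braid A: s4^-1 s3^-1 s1^-1 s1^-1 s2 s3 s3 s3 s1^-1 s2 s4^-1 s4 on 5 strands reduces by inverse Markov moves (closure unchanged at each step):
  Deconjugate: the word is γ·β·γ⁻¹ with γ = s4^-1 (prefix) and γ⁻¹ = s4 (suffix); strip both.
  Destabilize: the word has the form β·s4^-1 where s4^-1 occurs only as the final letter (β ∈ B_4); drop it and the last strand → 4 strands.
Reduced to β = s3^-1 s1^-1 s1^-1 s2 s3 s3 s3 s1^-1 s2 on 4 strands, 9 crossings.
Braid B: s1 s3^-1 s1^-1 s1^-1 s2 s3 s3 s3 s1^-1 s2 s1^-1 on 4 strands reduces by inverse Markov moves (closure unchanged at each step):
  Deconjugate: the word is γ·β·γ⁻¹ with γ = s1 (prefix) and γ⁻¹ = s1^-1 (suffix); strip both.
Reduced to β = s3^-1 s1^-1 s1^-1 s2 s3 s3 s3 s1^-1 s2 on 4 strands, 9 crossings.
Both give the same β = s3^-1 s1^-1 s1^-1 s2 s3 s3 s3 s1^-1 s2 on 4 strands, so one state sum suffices:
Braid: s3^-1 s1^-1 s1^-1 s2 s3 s3 s3 s1^-1 s2 on 4 strands, 9 crossings.
Writhe w = (#positive) - (#negative) = 5 - 4 = 1.
State-sum expansion of <K>. There are 2^9 = 512 states.
Each crossing splits two ways (0=vertical, 1=horizontal). The state's weight is A^(#A-smoothings - #B-smoothings) * d^(loops - 1).
Tabulate the states by total A-exponent and number of loops L (A-exp: L × count):
  A^9: L=4 ×1
  A^7: L=3 ×5, L=5 ×4
  A^5: L=2 ×10, L=4 ×23, L=6 ×3
  A^3: L=1 ×8, L=3 ×57, L=5 ×18, L=7 ×1
  A^1: L=2 ×70, L=4 ×50, L=6 ×6
  A^-1: L=1 ×33, L=3 ×75, L=5 ×18
  A^-3: L=2 ×51, L=4 ×32, L=6 ×1
  A^-5: L=3 ×32, L=5 ×4
  A^-7: L=4 ×9
  A^-9: L=5 ×1
Each group contributes A^e * Σ count * d^(L-1):
Powers of d = -A^2 - A^-2: d^2 = A^4 + 2 + A^-4; d^3 = -A^6 - 3*A^2 - 3*A^-2 - A^-6; d^4 = A^8 + 4*A^4 + 6 + 4*A^-4 + A^-8; d^5 = -A^10 - 5*A^6 - 10*A^2 - 10*A^-2 - 5*A^-6 - A^-10; d^6 = A^12 + 6*A^8 + 15*A^4 + 20 + 15*A^-4 + 6*A^-8 + A^-12.
  A^9 * (d^3) = -A^15 - 3*A^11 - 3*A^7 - A^3
  A^7 * (5*d^2 + 4*d^4) = 4*A^15 + 21*A^11 + 34*A^7 + 21*A^3 + 4*A^-1
  A^5 * (10*d + 23*d^3 + 3*d^5) = -3*A^15 - 38*A^11 - 109*A^7 - 109*A^3 - 38*A^-1 - 3*A^-5
  A^3 * (8 + 57*d^2 + 18*d^4 + d^6) = A^15 + 24*A^11 + 144*A^7 + 250*A^3 + 144*A^-1 + 24*A^-5 + A^-9
  A^1 * (70*d + 50*d^3 + 6*d^5) = -6*A^11 - 80*A^7 - 280*A^3 - 280*A^-1 - 80*A^-5 - 6*A^-9
  A^-1 * (33 + 75*d^2 + 18*d^4) = 18*A^7 + 147*A^3 + 291*A^-1 + 147*A^-5 + 18*A^-9
  A^-3 * (51*d + 32*d^3 + d^5) = -A^7 - 37*A^3 - 157*A^-1 - 157*A^-5 - 37*A^-9 - A^-13
  A^-5 * (32*d^2 + 4*d^4) = 4*A^3 + 48*A^-1 + 88*A^-5 + 48*A^-9 + 4*A^-13
  A^-7 * (9*d^3) = -9*A^-1 - 27*A^-5 - 27*A^-9 - 9*A^-13
  A^-9 * (d^4) = A^-1 + 4*A^-5 + 6*A^-9 + 4*A^-13 + A^-17
Summing the groups: <K> = A^15 - 2*A^11 + 3*A^7 - 5*A^3 + 4*A^-1 - 4*A^-5 + 3*A^-9 - 2*A^-13 + A^-17
Normalise by the writhe: (-A^3)^(-w) = (-A^3)^(-1) = -A^-3, so f(A) = -A^-3 * <K> = -A^12 + 2*A^8 - 3*A^4 + 5 - 4*A^-4 + 4*A^-8 - 3*A^-12 + 2*A^-16 - A^-20.
Substitute A = t^(-1/4), i.e. A^e → t^(-e/4): V(t) = -t^5 + 2*t^4 - 3*t^3 + 4*t^2 - 4*t + 5 - 3*t^-1 + 2*t^-2 - t^-3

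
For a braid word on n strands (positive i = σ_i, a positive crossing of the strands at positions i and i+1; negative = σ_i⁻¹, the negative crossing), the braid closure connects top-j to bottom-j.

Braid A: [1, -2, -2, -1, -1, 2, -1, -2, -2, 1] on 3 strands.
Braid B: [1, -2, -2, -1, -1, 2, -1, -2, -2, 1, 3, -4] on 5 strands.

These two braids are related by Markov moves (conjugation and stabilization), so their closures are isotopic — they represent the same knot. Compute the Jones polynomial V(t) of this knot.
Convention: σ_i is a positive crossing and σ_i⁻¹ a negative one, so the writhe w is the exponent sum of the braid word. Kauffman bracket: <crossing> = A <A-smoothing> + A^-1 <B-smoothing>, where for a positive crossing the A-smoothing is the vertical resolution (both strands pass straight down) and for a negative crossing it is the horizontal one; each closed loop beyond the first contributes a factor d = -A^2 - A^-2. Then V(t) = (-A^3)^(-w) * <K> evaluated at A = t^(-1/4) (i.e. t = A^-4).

-1 + 4*t^-1 - 5*t^-2 + 7*t^-3 - 7*t^-4 + 6*t^-5 - 5*t^-6 + 3*t^-7 - t^-8

Derivation:
Markov-equivalent braids have isotopic closures, hence identical knot invariants. Strip the Markov moves from each word to reach a common short braid β, then compute V(t) once on β.
Braid A: s1 s2^-1 s2^-1 s1^-1 s1^-1 s2 s1^-1 s2^-1 s2^-1 s1 on 3 strands has no conjugating prefix/suffix or stabilization to strip; take β = s1 s2^-1 s2^-1 s1^-1 s1^-1 s2 s1^-1 s2^-1 s2^-1 s1.
Braid B: s1 s2^-1 s2^-1 s1^-1 s1^-1 s2 s1^-1 s2^-1 s2^-1 s1 s3 s4^-1 on 5 strands reduces by inverse Markov moves (closure unchanged at each step):
  Destabilize: the word has the form β·s4^-1 where s4^-1 occurs only as the final letter (β ∈ B_4); drop it and the last strand → 4 strands.
  Destabilize: the word has the form β·s3 where s3 occurs only as the final letter (β ∈ B_3); drop it and the last strand → 3 strands.
Reduced to β = s1 s2^-1 s2^-1 s1^-1 s1^-1 s2 s1^-1 s2^-1 s2^-1 s1 on 3 strands, 10 crossings.
Both give the same β = s1 s2^-1 s2^-1 s1^-1 s1^-1 s2 s1^-1 s2^-1 s2^-1 s1 on 3 strands, so one state sum suffices:
Braid: s1 s2^-1 s2^-1 s1^-1 s1^-1 s2 s1^-1 s2^-1 s2^-1 s1 on 3 strands, 10 crossings.
Writhe w = (#positive) - (#negative) = 3 - 7 = -4.
Computing the Kauffman bracket via state sum. There are 2^10 = 1024 states.
For each crossing: s=0 is the vertical smoothing, s=1 horizontal. Crossing k contributes A^(sign_k * (1 - 2*s_k)); loop factor d = -A^2 - A^-2.
Tabulate the states by total A-exponent and number of loops L (A-exp: L × count):
  A^10: L=6 ×1
  A^8: L=5 ×10
  A^6: L=4 ×43, L=6 ×2
  A^4: L=3 ×98, L=5 ×22
  A^2: L=2 ×118, L=4 ×88, L=6 ×4
  A^0: L=1 ×60, L=3 ×162, L=5 ×30
  A^-2: L=2 ×128, L=4 ×79, L=6 ×3
  A^-4: L=1 ×23, L=3 ×84, L=5 ×13
  A^-6: L=2 ×27, L=4 ×18
  A^-8: L=1 ×2, L=3 ×8
  A^-10: L=2 ×1
Each group contributes A^e * Σ count * d^(L-1):
Powers of d = -A^2 - A^-2: d^2 = A^4 + 2 + A^-4; d^3 = -A^6 - 3*A^2 - 3*A^-2 - A^-6; d^4 = A^8 + 4*A^4 + 6 + 4*A^-4 + A^-8; d^5 = -A^10 - 5*A^6 - 10*A^2 - 10*A^-2 - 5*A^-6 - A^-10.
  A^10 * (d^5) = -A^20 - 5*A^16 - 10*A^12 - 10*A^8 - 5*A^4 - 1
  A^8 * (10*d^4) = 10*A^16 + 40*A^12 + 60*A^8 + 40*A^4 + 10
  A^6 * (43*d^3 + 2*d^5) = -2*A^16 - 53*A^12 - 149*A^8 - 149*A^4 - 53 - 2*A^-4
  A^4 * (98*d^2 + 22*d^4) = 22*A^12 + 186*A^8 + 328*A^4 + 186 + 22*A^-4
  A^2 * (118*d + 88*d^3 + 4*d^5) = -4*A^12 - 108*A^8 - 422*A^4 - 422 - 108*A^-4 - 4*A^-8
  A^0 * (60 + 162*d^2 + 30*d^4) = 30*A^8 + 282*A^4 + 564 + 282*A^-4 + 30*A^-8
  A^-2 * (128*d + 79*d^3 + 3*d^5) = -3*A^8 - 94*A^4 - 395 - 395*A^-4 - 94*A^-8 - 3*A^-12
  A^-4 * (23 + 84*d^2 + 13*d^4) = 13*A^4 + 136 + 269*A^-4 + 136*A^-8 + 13*A^-12
  A^-6 * (27*d + 18*d^3) = -18 - 81*A^-4 - 81*A^-8 - 18*A^-12
  A^-8 * (2 + 8*d^2) = 8*A^-4 + 18*A^-8 + 8*A^-12
  A^-10 * (d) = -A^-8 - A^-12
Summing the groups: <K> = -A^20 + 3*A^16 - 5*A^12 + 6*A^8 - 7*A^4 + 7 - 5*A^-4 + 4*A^-8 - A^-12
Normalise by the writhe: (-A^3)^(-w) = (-A^3)^(4) = A^12, so f(A) = A^12 * <K> = -A^32 + 3*A^28 - 5*A^24 + 6*A^20 - 7*A^16 + 7*A^12 - 5*A^8 + 4*A^4 - 1.
Substitute A = t^(-1/4), i.e. A^e → t^(-e/4): V(t) = -1 + 4*t^-1 - 5*t^-2 + 7*t^-3 - 7*t^-4 + 6*t^-5 - 5*t^-6 + 3*t^-7 - t^-8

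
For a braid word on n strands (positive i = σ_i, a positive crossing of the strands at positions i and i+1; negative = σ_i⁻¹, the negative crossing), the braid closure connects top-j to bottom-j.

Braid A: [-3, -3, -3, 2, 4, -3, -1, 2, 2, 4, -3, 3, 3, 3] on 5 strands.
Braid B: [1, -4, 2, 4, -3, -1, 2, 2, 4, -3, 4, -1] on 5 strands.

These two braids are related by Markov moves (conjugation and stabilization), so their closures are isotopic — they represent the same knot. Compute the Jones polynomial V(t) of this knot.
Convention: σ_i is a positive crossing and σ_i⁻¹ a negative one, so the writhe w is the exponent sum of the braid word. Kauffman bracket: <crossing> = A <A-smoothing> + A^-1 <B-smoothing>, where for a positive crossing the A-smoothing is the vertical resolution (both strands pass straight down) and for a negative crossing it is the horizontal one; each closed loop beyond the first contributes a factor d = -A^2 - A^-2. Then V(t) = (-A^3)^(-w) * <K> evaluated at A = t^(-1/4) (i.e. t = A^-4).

Markov-equivalent braids have isotopic closures, hence identical knot invariants. Strip the Markov moves from each word to reach a common short braid β, then compute V(t) once on β.
Braid A: s3^-1 s3^-1 s3^-1 s2 s4 s3^-1 s1^-1 s2 s2 s4 s3^-1 s3 s3 s3 on 5 strands reduces by inverse Markov moves (closure unchanged at each step):
  Deconjugate: the word is γ·β·γ⁻¹ with γ = s3^-1 (prefix) and γ⁻¹ = s3 (suffix); strip both.
  Deconjugate: the word is γ·β·γ⁻¹ with γ = s3^-1 (prefix) and γ⁻¹ = s3 (suffix); strip both.
  Deconjugate: the word is γ·β·γ⁻¹ with γ = s3^-1 (prefix) and γ⁻¹ = s3 (suffix); strip both.
Reduced to β = s2 s4 s3^-1 s1^-1 s2 s2 s4 s3^-1 on 5 strands, 8 crossings.
Braid B: s1 s4^-1 s2 s4 s3^-1 s1^-1 s2 s2 s4 s3^-1 s4 s1^-1 on 5 strands reduces by inverse Markov moves (closure unchanged at each step):
  Deconjugate: the word is γ·β·γ⁻¹ with γ = s1 s4^-1 (prefix) and γ⁻¹ = s4 s1^-1 (suffix); strip both.
Reduced to β = s2 s4 s3^-1 s1^-1 s2 s2 s4 s3^-1 on 5 strands, 8 crossings.
Both give the same β = s2 s4 s3^-1 s1^-1 s2 s2 s4 s3^-1 on 5 strands, so one state sum suffices:
Braid: s2 s4 s3^-1 s1^-1 s2 s2 s4 s3^-1 on 5 strands, 8 crossings.
Writhe w = (#positive) - (#negative) = 5 - 3 = 2.
Computing the Kauffman bracket via state sum. There are 2^8 = 256 states.
Smooth each crossing (0=||, 1=⌣⌢); contribution A^(Σ sign_k(1-2s_k)) * d^(L-1).
Tabulate the states by total A-exponent and number of loops L (A-exp: L × count):
  A^8: L=4 ×1
  A^6: L=3 ×7, L=5 ×1
  A^4: L=2 ×19, L=4 ×9
  A^2: L=1 ×19, L=3 ×35, L=5 ×2
  A^0: L=2 ×48, L=4 ×22
  A^-2: L=3 ×49, L=5 ×7
  A^-4: L=4 ×27, L=6 ×1
  A^-6: L=5 ×8
  A^-8: L=6 ×1
Each group contributes A^e * Σ count * d^(L-1):
Powers of d = -A^2 - A^-2: d^2 = A^4 + 2 + A^-4; d^3 = -A^6 - 3*A^2 - 3*A^-2 - A^-6; d^4 = A^8 + 4*A^4 + 6 + 4*A^-4 + A^-8; d^5 = -A^10 - 5*A^6 - 10*A^2 - 10*A^-2 - 5*A^-6 - A^-10.
  A^8 * (d^3) = -A^14 - 3*A^10 - 3*A^6 - A^2
  A^6 * (7*d^2 + d^4) = A^14 + 11*A^10 + 20*A^6 + 11*A^2 + A^-2
  A^4 * (19*d + 9*d^3) = -9*A^10 - 46*A^6 - 46*A^2 - 9*A^-2
  A^2 * (19 + 35*d^2 + 2*d^4) = 2*A^10 + 43*A^6 + 101*A^2 + 43*A^-2 + 2*A^-6
  A^0 * (48*d + 22*d^3) = -22*A^6 - 114*A^2 - 114*A^-2 - 22*A^-6
  A^-2 * (49*d^2 + 7*d^4) = 7*A^6 + 77*A^2 + 140*A^-2 + 77*A^-6 + 7*A^-10
  A^-4 * (27*d^3 + d^5) = -A^6 - 32*A^2 - 91*A^-2 - 91*A^-6 - 32*A^-10 - A^-14
  A^-6 * (8*d^4) = 8*A^2 + 32*A^-2 + 48*A^-6 + 32*A^-10 + 8*A^-14
  A^-8 * (d^5) = -A^2 - 5*A^-2 - 10*A^-6 - 10*A^-10 - 5*A^-14 - A^-18
Summing the groups: <K> = A^10 - 2*A^6 + 3*A^2 - 3*A^-2 + 4*A^-6 - 3*A^-10 + 2*A^-14 - A^-18
Normalise by the writhe: (-A^3)^(-w) = (-A^3)^(-2) = A^-6, so f(A) = A^-6 * <K> = A^4 - 2 + 3*A^-4 - 3*A^-8 + 4*A^-12 - 3*A^-16 + 2*A^-20 - A^-24.
Substitute A = t^(-1/4), i.e. A^e → t^(-e/4): V(t) = -t^6 + 2*t^5 - 3*t^4 + 4*t^3 - 3*t^2 + 3*t - 2 + t^-1

Answer: -t^6 + 2*t^5 - 3*t^4 + 4*t^3 - 3*t^2 + 3*t - 2 + t^-1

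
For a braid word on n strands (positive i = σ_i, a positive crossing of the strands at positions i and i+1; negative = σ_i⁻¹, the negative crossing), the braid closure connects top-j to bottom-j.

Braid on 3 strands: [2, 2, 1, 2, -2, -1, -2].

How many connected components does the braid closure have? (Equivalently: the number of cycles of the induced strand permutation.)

Track the strand permutation on 3 strands, starting from identity.
  step 1: s2 swaps positions 2,3 -> [1 3 2]
  step 2: s2 swaps positions 2,3 -> [1 2 3]
  step 3: s1 swaps positions 1,2 -> [2 1 3]
  step 4: s2 swaps positions 2,3 -> [2 3 1]
  step 5: s2^-1 swaps positions 2,3 -> [2 1 3]
  step 6: s1^-1 swaps positions 1,2 -> [1 2 3]
  step 7: s2^-1 swaps positions 2,3 -> [1 3 2]
Final permutation (position -> original strand): [1 3 2]
Closure components = cycle count of this permutation = 2.

Answer: 2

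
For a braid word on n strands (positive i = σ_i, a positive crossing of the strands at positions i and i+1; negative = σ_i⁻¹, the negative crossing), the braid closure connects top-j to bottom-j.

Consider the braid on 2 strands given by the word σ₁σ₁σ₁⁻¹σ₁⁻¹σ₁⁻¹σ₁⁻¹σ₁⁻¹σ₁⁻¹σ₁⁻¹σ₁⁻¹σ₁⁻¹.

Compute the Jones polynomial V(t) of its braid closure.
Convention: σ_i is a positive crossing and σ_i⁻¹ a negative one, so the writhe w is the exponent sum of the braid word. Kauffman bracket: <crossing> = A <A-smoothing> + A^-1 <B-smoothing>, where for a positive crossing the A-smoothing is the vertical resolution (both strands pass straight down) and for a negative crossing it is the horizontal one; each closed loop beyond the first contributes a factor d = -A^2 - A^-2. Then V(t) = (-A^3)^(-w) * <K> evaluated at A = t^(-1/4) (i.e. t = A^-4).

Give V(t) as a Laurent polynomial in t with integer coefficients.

t^-3 + t^-5 - t^-6 + t^-7 - t^-8 + t^-9 - t^-10

Derivation:
The presented braid s1 s1 s1^-1 s1^-1 s1^-1 s1^-1 s1^-1 s1^-1 s1^-1 s1^-1 s1^-1 on 2 strands reduces by inverse Markov moves (closure unchanged at each step):
  Deconjugate: the word is γ·β·γ⁻¹ with γ = s1 s1 (prefix) and γ⁻¹ = s1^-1 s1^-1 (suffix); strip both.
Reduced to β = s1^-1 s1^-1 s1^-1 s1^-1 s1^-1 s1^-1 s1^-1 on 2 strands, 7 crossings.
Compute on β:
Braid: s1^-1 s1^-1 s1^-1 s1^-1 s1^-1 s1^-1 s1^-1 on 2 strands, 7 crossings.
Writhe w = (#positive) - (#negative) = 0 - 7 = -7.
Computing the Kauffman bracket via state sum. There are 2^7 = 128 states.
For each crossing: s=0 is the vertical smoothing, s=1 horizontal. Crossing k contributes A^(sign_k * (1 - 2*s_k)); loop factor d = -A^2 - A^-2.
Tabulate the states by total A-exponent and number of loops L (A-exp: L × count):
  A^7: L=7 ×1
  A^5: L=6 ×7
  A^3: L=5 ×21
  A^1: L=4 ×35
  A^-1: L=3 ×35
  A^-3: L=2 ×21
  A^-5: L=1 ×7
  A^-7: L=2 ×1
Each group contributes A^e * Σ count * d^(L-1):
Powers of d = -A^2 - A^-2: d^2 = A^4 + 2 + A^-4; d^3 = -A^6 - 3*A^2 - 3*A^-2 - A^-6; d^4 = A^8 + 4*A^4 + 6 + 4*A^-4 + A^-8; d^5 = -A^10 - 5*A^6 - 10*A^2 - 10*A^-2 - 5*A^-6 - A^-10; d^6 = A^12 + 6*A^8 + 15*A^4 + 20 + 15*A^-4 + 6*A^-8 + A^-12.
  A^7 * (d^6) = A^19 + 6*A^15 + 15*A^11 + 20*A^7 + 15*A^3 + 6*A^-1 + A^-5
  A^5 * (7*d^5) = -7*A^15 - 35*A^11 - 70*A^7 - 70*A^3 - 35*A^-1 - 7*A^-5
  A^3 * (21*d^4) = 21*A^11 + 84*A^7 + 126*A^3 + 84*A^-1 + 21*A^-5
  A^1 * (35*d^3) = -35*A^7 - 105*A^3 - 105*A^-1 - 35*A^-5
  A^-1 * (35*d^2) = 35*A^3 + 70*A^-1 + 35*A^-5
  A^-3 * (21*d) = -21*A^-1 - 21*A^-5
  A^-5 * (7) = 7*A^-5
  A^-7 * (d) = -A^-5 - A^-9
Summing the groups: <K> = A^19 - A^15 + A^11 - A^7 + A^3 - A^-1 - A^-9
Normalise by the writhe: (-A^3)^(-w) = (-A^3)^(7) = -A^21, so f(A) = -A^21 * <K> = -A^40 + A^36 - A^32 + A^28 - A^24 + A^20 + A^12.
Substitute A = t^(-1/4), i.e. A^e → t^(-e/4): V(t) = t^-3 + t^-5 - t^-6 + t^-7 - t^-8 + t^-9 - t^-10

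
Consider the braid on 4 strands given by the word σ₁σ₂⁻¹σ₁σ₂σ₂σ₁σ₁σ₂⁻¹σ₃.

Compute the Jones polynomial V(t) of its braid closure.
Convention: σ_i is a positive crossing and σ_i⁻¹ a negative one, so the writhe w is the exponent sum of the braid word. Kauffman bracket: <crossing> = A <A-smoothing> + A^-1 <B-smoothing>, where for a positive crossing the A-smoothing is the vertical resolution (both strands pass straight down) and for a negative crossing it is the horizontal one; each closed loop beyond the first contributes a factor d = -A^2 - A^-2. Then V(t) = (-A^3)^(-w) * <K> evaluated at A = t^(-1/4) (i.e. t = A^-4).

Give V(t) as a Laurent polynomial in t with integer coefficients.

The presented braid s1 s2^-1 s1 s2 s2 s1 s1 s2^-1 s3 on 4 strands reduces by inverse Markov moves (closure unchanged at each step):
  Destabilize: the word has the form β·s3 where s3 occurs only as the final letter (β ∈ B_3); drop it and the last strand → 3 strands.
Reduced to β = s1 s2^-1 s1 s2 s2 s1 s1 s2^-1 on 3 strands, 8 crossings.
Compute on β:
Braid: s1 s2^-1 s1 s2 s2 s1 s1 s2^-1 on 3 strands, 8 crossings.
Writhe w = (#positive) - (#negative) = 6 - 2 = 4.
Computing the Kauffman bracket via state sum. There are 2^8 = 256 states.
Each crossing splits two ways (0=vertical, 1=horizontal). The state's weight is A^(#A-smoothings - #B-smoothings) * d^(loops - 1).
Tabulate the states by total A-exponent and number of loops L (A-exp: L × count):
  A^8: L=3 ×1
  A^6: L=2 ×6, L=4 ×2
  A^4: L=1 ×11, L=3 ×16, L=5 ×1
  A^2: L=2 ×47, L=4 ×9
  A^0: L=1 ×26, L=3 ×43, L=5 ×1
  A^-2: L=2 ×41, L=4 ×15
  A^-4: L=3 ×26, L=5 ×2
  A^-6: L=4 ×8
  A^-8: L=5 ×1
Each group contributes A^e * Σ count * d^(L-1):
Powers of d = -A^2 - A^-2: d^2 = A^4 + 2 + A^-4; d^3 = -A^6 - 3*A^2 - 3*A^-2 - A^-6; d^4 = A^8 + 4*A^4 + 6 + 4*A^-4 + A^-8.
  A^8 * (d^2) = A^12 + 2*A^8 + A^4
  A^6 * (6*d + 2*d^3) = -2*A^12 - 12*A^8 - 12*A^4 - 2
  A^4 * (11 + 16*d^2 + d^4) = A^12 + 20*A^8 + 49*A^4 + 20 + A^-4
  A^2 * (47*d + 9*d^3) = -9*A^8 - 74*A^4 - 74 - 9*A^-4
  A^0 * (26 + 43*d^2 + d^4) = A^8 + 47*A^4 + 118 + 47*A^-4 + A^-8
  A^-2 * (41*d + 15*d^3) = -15*A^4 - 86 - 86*A^-4 - 15*A^-8
  A^-4 * (26*d^2 + 2*d^4) = 2*A^4 + 34 + 64*A^-4 + 34*A^-8 + 2*A^-12
  A^-6 * (8*d^3) = -8 - 24*A^-4 - 24*A^-8 - 8*A^-12
  A^-8 * (d^4) = 1 + 4*A^-4 + 6*A^-8 + 4*A^-12 + A^-16
Summing the groups: <K> = 2*A^8 - 2*A^4 + 3 - 3*A^-4 + 2*A^-8 - 2*A^-12 + A^-16
Normalise by the writhe: (-A^3)^(-w) = (-A^3)^(-4) = A^-12, so f(A) = A^-12 * <K> = 2*A^-4 - 2*A^-8 + 3*A^-12 - 3*A^-16 + 2*A^-20 - 2*A^-24 + A^-28.
Substitute A = t^(-1/4), i.e. A^e → t^(-e/4): V(t) = t^7 - 2*t^6 + 2*t^5 - 3*t^4 + 3*t^3 - 2*t^2 + 2*t

Answer: t^7 - 2*t^6 + 2*t^5 - 3*t^4 + 3*t^3 - 2*t^2 + 2*t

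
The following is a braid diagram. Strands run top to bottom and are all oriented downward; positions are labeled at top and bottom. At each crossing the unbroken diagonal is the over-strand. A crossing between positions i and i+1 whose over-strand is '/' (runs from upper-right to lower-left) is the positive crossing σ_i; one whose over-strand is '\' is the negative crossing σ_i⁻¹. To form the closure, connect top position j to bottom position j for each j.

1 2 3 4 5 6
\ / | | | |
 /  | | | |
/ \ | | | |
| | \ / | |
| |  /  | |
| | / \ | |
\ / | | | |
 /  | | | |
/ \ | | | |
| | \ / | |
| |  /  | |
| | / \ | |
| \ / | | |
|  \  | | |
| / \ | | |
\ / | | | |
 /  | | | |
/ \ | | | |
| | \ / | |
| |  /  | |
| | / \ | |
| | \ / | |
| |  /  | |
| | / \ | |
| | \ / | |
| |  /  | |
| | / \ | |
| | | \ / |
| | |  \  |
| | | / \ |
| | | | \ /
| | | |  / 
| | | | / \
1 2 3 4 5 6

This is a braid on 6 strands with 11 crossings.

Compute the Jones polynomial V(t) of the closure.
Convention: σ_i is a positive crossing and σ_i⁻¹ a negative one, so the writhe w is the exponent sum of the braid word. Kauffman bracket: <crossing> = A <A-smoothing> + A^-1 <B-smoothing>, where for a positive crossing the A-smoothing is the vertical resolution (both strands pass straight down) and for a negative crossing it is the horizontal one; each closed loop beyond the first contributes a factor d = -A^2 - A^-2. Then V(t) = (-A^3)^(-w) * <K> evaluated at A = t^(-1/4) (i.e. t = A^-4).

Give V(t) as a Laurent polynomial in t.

t^11 - 2*t^10 + 2*t^9 - 3*t^8 + 2*t^7 - 2*t^6 + 2*t^5 + t^3

Derivation:
Reading the diagram top to bottom ('/'-over between positions i,i+1 = s_i, '\'-over = s_i^-1): braid word = s1 s3 s1 s3 s2^-1 s1 s3 s3 s3 s4^-1 s5.
The presented braid s1 s3 s1 s3 s2^-1 s1 s3 s3 s3 s4^-1 s5 on 6 strands reduces by inverse Markov moves (closure unchanged at each step):
  Destabilize: the word has the form β·s5 where s5 occurs only as the final letter (β ∈ B_5); drop it and the last strand → 5 strands.
  Destabilize: the word has the form β·s4^-1 where s4^-1 occurs only as the final letter (β ∈ B_4); drop it and the last strand → 4 strands.
Reduced to β = s1 s3 s1 s3 s2^-1 s1 s3 s3 s3 on 4 strands, 9 crossings.
Compute on β:
Braid: s1 s3 s1 s3 s2^-1 s1 s3 s3 s3 on 4 strands, 9 crossings.
Writhe w = (#positive) - (#negative) = 8 - 1 = 7.
State-sum expansion of <K>. There are 2^9 = 512 states.
Smooth each crossing (0=||, 1=⌣⌢); contribution A^(Σ sign_k(1-2s_k)) * d^(L-1).
Tabulate the states by total A-exponent and number of loops L (A-exp: L × count):
  A^9: L=3 ×1
  A^7: L=2 ×8, L=4 ×1
  A^5: L=1 ×15, L=3 ×21
  A^3: L=2 ×60, L=4 ×24
  A^1: L=3 ×110, L=5 ×16
  A^-1: L=4 ×120, L=6 ×6
  A^-3: L=5 ×83, L=7 ×1
  A^-5: L=6 ×36
  A^-7: L=7 ×9
  A^-9: L=8 ×1
Each group contributes A^e * Σ count * d^(L-1):
Powers of d = -A^2 - A^-2: d^2 = A^4 + 2 + A^-4; d^3 = -A^6 - 3*A^2 - 3*A^-2 - A^-6; d^4 = A^8 + 4*A^4 + 6 + 4*A^-4 + A^-8; d^5 = -A^10 - 5*A^6 - 10*A^2 - 10*A^-2 - 5*A^-6 - A^-10; d^6 = A^12 + 6*A^8 + 15*A^4 + 20 + 15*A^-4 + 6*A^-8 + A^-12; d^7 = -A^14 - 7*A^10 - 21*A^6 - 35*A^2 - 35*A^-2 - 21*A^-6 - 7*A^-10 - A^-14.
  A^9 * (d^2) = A^13 + 2*A^9 + A^5
  A^7 * (8*d + d^3) = -A^13 - 11*A^9 - 11*A^5 - A
  A^5 * (15 + 21*d^2) = 21*A^9 + 57*A^5 + 21*A
  A^3 * (60*d + 24*d^3) = -24*A^9 - 132*A^5 - 132*A - 24*A^-3
  A^1 * (110*d^2 + 16*d^4) = 16*A^9 + 174*A^5 + 316*A + 174*A^-3 + 16*A^-7
  A^-1 * (120*d^3 + 6*d^5) = -6*A^9 - 150*A^5 - 420*A - 420*A^-3 - 150*A^-7 - 6*A^-11
  A^-3 * (83*d^4 + d^6) = A^9 + 89*A^5 + 347*A + 518*A^-3 + 347*A^-7 + 89*A^-11 + A^-15
  A^-5 * (36*d^5) = -36*A^5 - 180*A - 360*A^-3 - 360*A^-7 - 180*A^-11 - 36*A^-15
  A^-7 * (9*d^6) = 9*A^5 + 54*A + 135*A^-3 + 180*A^-7 + 135*A^-11 + 54*A^-15 + 9*A^-19
  A^-9 * (d^7) = -A^5 - 7*A - 21*A^-3 - 35*A^-7 - 35*A^-11 - 21*A^-15 - 7*A^-19 - A^-23
Summing the groups: <K> = -A^9 - 2*A + 2*A^-3 - 2*A^-7 + 3*A^-11 - 2*A^-15 + 2*A^-19 - A^-23
Normalise by the writhe: (-A^3)^(-w) = (-A^3)^(-7) = -A^-21, so f(A) = -A^-21 * <K> = A^-12 + 2*A^-20 - 2*A^-24 + 2*A^-28 - 3*A^-32 + 2*A^-36 - 2*A^-40 + A^-44.
Substitute A = t^(-1/4), i.e. A^e → t^(-e/4): V(t) = t^11 - 2*t^10 + 2*t^9 - 3*t^8 + 2*t^7 - 2*t^6 + 2*t^5 + t^3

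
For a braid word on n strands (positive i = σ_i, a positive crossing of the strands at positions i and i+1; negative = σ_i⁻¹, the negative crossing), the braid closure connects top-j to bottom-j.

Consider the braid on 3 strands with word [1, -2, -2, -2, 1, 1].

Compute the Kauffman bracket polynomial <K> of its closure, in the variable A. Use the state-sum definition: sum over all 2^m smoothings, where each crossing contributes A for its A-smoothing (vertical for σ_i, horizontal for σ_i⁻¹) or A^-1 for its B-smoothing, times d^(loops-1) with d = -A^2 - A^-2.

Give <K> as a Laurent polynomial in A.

Braid: s1 s2^-1 s2^-1 s2^-1 s1 s1 on 3 strands, 6 crossings.
Writhe w = (#positive) - (#negative) = 3 - 3 = 0.
State-sum expansion of <K>. There are 2^6 = 64 states.
Each crossing splits two ways (0=vertical, 1=horizontal). The state's weight is A^(#A-smoothings - #B-smoothings) * d^(loops - 1).
Tabulate the states by total A-exponent and number of loops L (A-exp: L × count):
  A^6: L=4 ×1
  A^4: L=3 ×6
  A^2: L=2 ×12, L=4 ×3
  A^0: L=1 ×9, L=3 ×10, L=5 ×1
  A^-2: L=2 ×12, L=4 ×3
  A^-4: L=3 ×6
  A^-6: L=4 ×1
Each group contributes A^e * Σ count * d^(L-1):
Powers of d = -A^2 - A^-2: d^2 = A^4 + 2 + A^-4; d^3 = -A^6 - 3*A^2 - 3*A^-2 - A^-6; d^4 = A^8 + 4*A^4 + 6 + 4*A^-4 + A^-8.
  A^6 * (d^3) = -A^12 - 3*A^8 - 3*A^4 - 1
  A^4 * (6*d^2) = 6*A^8 + 12*A^4 + 6
  A^2 * (12*d + 3*d^3) = -3*A^8 - 21*A^4 - 21 - 3*A^-4
  A^0 * (9 + 10*d^2 + d^4) = A^8 + 14*A^4 + 35 + 14*A^-4 + A^-8
  A^-2 * (12*d + 3*d^3) = -3*A^4 - 21 - 21*A^-4 - 3*A^-8
  A^-4 * (6*d^2) = 6 + 12*A^-4 + 6*A^-8
  A^-6 * (d^3) = -1 - 3*A^-4 - 3*A^-8 - A^-12
Summing the groups: <K> = -A^12 + A^8 - A^4 + 3 - A^-4 + A^-8 - A^-12

Answer: -A^12 + A^8 - A^4 + 3 - A^-4 + A^-8 - A^-12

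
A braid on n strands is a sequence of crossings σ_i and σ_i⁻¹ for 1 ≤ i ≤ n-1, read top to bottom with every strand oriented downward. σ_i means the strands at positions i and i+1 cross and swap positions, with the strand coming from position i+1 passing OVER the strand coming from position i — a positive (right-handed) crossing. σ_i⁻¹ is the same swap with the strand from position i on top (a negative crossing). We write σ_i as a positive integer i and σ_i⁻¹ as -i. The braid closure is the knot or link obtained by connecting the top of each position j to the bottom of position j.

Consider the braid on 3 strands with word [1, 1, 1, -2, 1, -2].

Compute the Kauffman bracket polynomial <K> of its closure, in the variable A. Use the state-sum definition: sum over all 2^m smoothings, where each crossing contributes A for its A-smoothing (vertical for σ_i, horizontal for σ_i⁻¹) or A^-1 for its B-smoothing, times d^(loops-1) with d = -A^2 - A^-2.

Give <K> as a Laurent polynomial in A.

Braid: s1 s1 s1 s2^-1 s1 s2^-1 on 3 strands, 6 crossings.
Writhe w = (#positive) - (#negative) = 4 - 2 = 2.
State-sum expansion of <K>. There are 2^6 = 64 states.
Each crossing splits two ways (0=vertical, 1=horizontal). The state's weight is A^(#A-smoothings - #B-smoothings) * d^(loops - 1).
Tabulate the states by total A-exponent and number of loops L (A-exp: L × count):
  A^6: L=3 ×1
  A^4: L=2 ×6
  A^2: L=1 ×11, L=3 ×4
  A^0: L=2 ×19, L=4 ×1
  A^-2: L=3 ×15
  A^-4: L=4 ×6
  A^-6: L=5 ×1
Each group contributes A^e * Σ count * d^(L-1):
Powers of d = -A^2 - A^-2: d^2 = A^4 + 2 + A^-4; d^3 = -A^6 - 3*A^2 - 3*A^-2 - A^-6; d^4 = A^8 + 4*A^4 + 6 + 4*A^-4 + A^-8.
  A^6 * (d^2) = A^10 + 2*A^6 + A^2
  A^4 * (6*d) = -6*A^6 - 6*A^2
  A^2 * (11 + 4*d^2) = 4*A^6 + 19*A^2 + 4*A^-2
  A^0 * (19*d + d^3) = -A^6 - 22*A^2 - 22*A^-2 - A^-6
  A^-2 * (15*d^2) = 15*A^2 + 30*A^-2 + 15*A^-6
  A^-4 * (6*d^3) = -6*A^2 - 18*A^-2 - 18*A^-6 - 6*A^-10
  A^-6 * (d^4) = A^2 + 4*A^-2 + 6*A^-6 + 4*A^-10 + A^-14
Summing the groups: <K> = A^10 - A^6 + 2*A^2 - 2*A^-2 + 2*A^-6 - 2*A^-10 + A^-14

Answer: A^10 - A^6 + 2*A^2 - 2*A^-2 + 2*A^-6 - 2*A^-10 + A^-14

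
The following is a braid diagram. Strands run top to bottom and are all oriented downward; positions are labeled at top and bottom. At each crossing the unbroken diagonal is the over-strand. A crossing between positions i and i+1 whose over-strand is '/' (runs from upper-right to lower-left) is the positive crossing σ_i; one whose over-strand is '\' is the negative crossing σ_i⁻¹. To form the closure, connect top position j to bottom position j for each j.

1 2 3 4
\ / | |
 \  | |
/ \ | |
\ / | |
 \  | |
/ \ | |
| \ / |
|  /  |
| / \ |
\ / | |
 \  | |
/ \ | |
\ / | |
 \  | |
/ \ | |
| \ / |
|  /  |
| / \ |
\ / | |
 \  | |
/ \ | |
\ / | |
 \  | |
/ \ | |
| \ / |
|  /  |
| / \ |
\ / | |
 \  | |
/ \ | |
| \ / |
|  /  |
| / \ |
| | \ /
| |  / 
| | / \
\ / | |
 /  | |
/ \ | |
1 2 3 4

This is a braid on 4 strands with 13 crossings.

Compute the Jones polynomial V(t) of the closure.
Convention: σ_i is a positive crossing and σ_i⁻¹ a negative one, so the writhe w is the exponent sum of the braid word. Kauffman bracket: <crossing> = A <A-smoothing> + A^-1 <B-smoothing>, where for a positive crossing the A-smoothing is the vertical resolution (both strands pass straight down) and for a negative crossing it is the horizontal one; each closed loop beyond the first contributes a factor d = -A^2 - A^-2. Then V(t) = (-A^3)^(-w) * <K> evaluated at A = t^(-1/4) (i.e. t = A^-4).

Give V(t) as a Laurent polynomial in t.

t^3 - 4*t^2 + 8*t - 11 + 15*t^-1 - 16*t^-2 + 15*t^-3 - 12*t^-4 + 8*t^-5 - 4*t^-6 + t^-7

Derivation:
Reading the diagram top to bottom ('/'-over between positions i,i+1 = s_i, '\'-over = s_i^-1): braid word = s1^-1 s1^-1 s2 s1^-1 s1^-1 s2 s1^-1 s1^-1 s2 s1^-1 s2 s3 s1.
The presented braid s1^-1 s1^-1 s2 s1^-1 s1^-1 s2 s1^-1 s1^-1 s2 s1^-1 s2 s3 s1 on 4 strands reduces by inverse Markov moves (closure unchanged at each step):
  Deconjugate: the word is γ·β·γ⁻¹ with γ = s1^-1 (prefix) and γ⁻¹ = s1 (suffix); strip both.
  Destabilize: the word has the form β·s3 where s3 occurs only as the final letter (β ∈ B_3); drop it and the last strand → 3 strands.
Reduced to β = s1^-1 s2 s1^-1 s1^-1 s2 s1^-1 s1^-1 s2 s1^-1 s2 on 3 strands, 10 crossings.
Compute on β:
Braid: s1^-1 s2 s1^-1 s1^-1 s2 s1^-1 s1^-1 s2 s1^-1 s2 on 3 strands, 10 crossings.
Writhe w = (#positive) - (#negative) = 4 - 6 = -2.
Computing the Kauffman bracket via state sum. There are 2^10 = 1024 states.
Each crossing splits two ways (0=vertical, 1=horizontal). The state's weight is A^(#A-smoothings - #B-smoothings) * d^(loops - 1).
Tabulate the states by total A-exponent and number of loops L (A-exp: L × count):
  A^10: L=7 ×1
  A^8: L=6 ×10
  A^6: L=5 ×45
  A^4: L=4 ×118, L=6 ×2
  A^2: L=3 ×193, L=5 ×17
  A^0: L=2 ×192, L=4 ×59, L=6 ×1
  A^-2: L=1 ×95, L=3 ×108, L=5 ×7
  A^-4: L=2 ×95, L=4 ×25
  A^-6: L=3 ×43, L=5 ×2
  A^-8: L=4 ×10
  A^-10: L=5 ×1
Each group contributes A^e * Σ count * d^(L-1):
Powers of d = -A^2 - A^-2: d^2 = A^4 + 2 + A^-4; d^3 = -A^6 - 3*A^2 - 3*A^-2 - A^-6; d^4 = A^8 + 4*A^4 + 6 + 4*A^-4 + A^-8; d^5 = -A^10 - 5*A^6 - 10*A^2 - 10*A^-2 - 5*A^-6 - A^-10; d^6 = A^12 + 6*A^8 + 15*A^4 + 20 + 15*A^-4 + 6*A^-8 + A^-12.
  A^10 * (d^6) = A^22 + 6*A^18 + 15*A^14 + 20*A^10 + 15*A^6 + 6*A^2 + A^-2
  A^8 * (10*d^5) = -10*A^18 - 50*A^14 - 100*A^10 - 100*A^6 - 50*A^2 - 10*A^-2
  A^6 * (45*d^4) = 45*A^14 + 180*A^10 + 270*A^6 + 180*A^2 + 45*A^-2
  A^4 * (118*d^3 + 2*d^5) = -2*A^14 - 128*A^10 - 374*A^6 - 374*A^2 - 128*A^-2 - 2*A^-6
  A^2 * (193*d^2 + 17*d^4) = 17*A^10 + 261*A^6 + 488*A^2 + 261*A^-2 + 17*A^-6
  A^0 * (192*d + 59*d^3 + d^5) = -A^10 - 64*A^6 - 379*A^2 - 379*A^-2 - 64*A^-6 - A^-10
  A^-2 * (95 + 108*d^2 + 7*d^4) = 7*A^6 + 136*A^2 + 353*A^-2 + 136*A^-6 + 7*A^-10
  A^-4 * (95*d + 25*d^3) = -25*A^2 - 170*A^-2 - 170*A^-6 - 25*A^-10
  A^-6 * (43*d^2 + 2*d^4) = 2*A^2 + 51*A^-2 + 98*A^-6 + 51*A^-10 + 2*A^-14
  A^-8 * (10*d^3) = -10*A^-2 - 30*A^-6 - 30*A^-10 - 10*A^-14
  A^-10 * (d^4) = A^-2 + 4*A^-6 + 6*A^-10 + 4*A^-14 + A^-18
Summing the groups: <K> = A^22 - 4*A^18 + 8*A^14 - 12*A^10 + 15*A^6 - 16*A^2 + 15*A^-2 - 11*A^-6 + 8*A^-10 - 4*A^-14 + A^-18
Normalise by the writhe: (-A^3)^(-w) = (-A^3)^(2) = A^6, so f(A) = A^6 * <K> = A^28 - 4*A^24 + 8*A^20 - 12*A^16 + 15*A^12 - 16*A^8 + 15*A^4 - 11 + 8*A^-4 - 4*A^-8 + A^-12.
Substitute A = t^(-1/4), i.e. A^e → t^(-e/4): V(t) = t^3 - 4*t^2 + 8*t - 11 + 15*t^-1 - 16*t^-2 + 15*t^-3 - 12*t^-4 + 8*t^-5 - 4*t^-6 + t^-7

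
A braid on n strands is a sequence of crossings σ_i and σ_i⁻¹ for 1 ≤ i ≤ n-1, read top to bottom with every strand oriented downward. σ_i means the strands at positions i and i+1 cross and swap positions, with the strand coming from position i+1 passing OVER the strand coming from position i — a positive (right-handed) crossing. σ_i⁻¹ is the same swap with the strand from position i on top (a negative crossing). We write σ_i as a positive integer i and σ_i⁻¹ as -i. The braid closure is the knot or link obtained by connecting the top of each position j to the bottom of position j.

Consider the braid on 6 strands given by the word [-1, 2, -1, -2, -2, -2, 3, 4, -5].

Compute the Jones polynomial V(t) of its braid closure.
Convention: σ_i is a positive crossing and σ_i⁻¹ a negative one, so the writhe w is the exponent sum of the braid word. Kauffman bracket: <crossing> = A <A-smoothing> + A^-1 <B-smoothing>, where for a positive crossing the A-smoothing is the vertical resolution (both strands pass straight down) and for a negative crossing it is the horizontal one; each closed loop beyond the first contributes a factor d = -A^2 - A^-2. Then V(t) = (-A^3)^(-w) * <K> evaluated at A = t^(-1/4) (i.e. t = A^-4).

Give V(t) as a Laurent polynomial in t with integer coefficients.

The presented braid s1^-1 s2 s1^-1 s2^-1 s2^-1 s2^-1 s3 s4 s5^-1 on 6 strands reduces by inverse Markov moves (closure unchanged at each step):
  Destabilize: the word has the form β·s5^-1 where s5^-1 occurs only as the final letter (β ∈ B_5); drop it and the last strand → 5 strands.
  Destabilize: the word has the form β·s4 where s4 occurs only as the final letter (β ∈ B_4); drop it and the last strand → 4 strands.
  Destabilize: the word has the form β·s3 where s3 occurs only as the final letter (β ∈ B_3); drop it and the last strand → 3 strands.
Reduced to β = s1^-1 s2 s1^-1 s2^-1 s2^-1 s2^-1 on 3 strands, 6 crossings.
Compute on β:
Braid: s1^-1 s2 s1^-1 s2^-1 s2^-1 s2^-1 on 3 strands, 6 crossings.
Writhe w = (#positive) - (#negative) = 1 - 5 = -4.
Computing the Kauffman bracket via state sum. There are 2^6 = 64 states.
Each crossing splits two ways (0=vertical, 1=horizontal). The state's weight is A^(#A-smoothings - #B-smoothings) * d^(loops - 1).
Tabulate the states by total A-exponent and number of loops L (A-exp: L × count):
  A^6: L=4 ×1
  A^4: L=3 ×6
  A^2: L=2 ×12, L=4 ×3
  A^0: L=1 ×9, L=3 ×10, L=5 ×1
  A^-2: L=2 ×12, L=4 ×3
  A^-4: L=1 ×2, L=3 ×4
  A^-6: L=2 ×1
Each group contributes A^e * Σ count * d^(L-1):
Powers of d = -A^2 - A^-2: d^2 = A^4 + 2 + A^-4; d^3 = -A^6 - 3*A^2 - 3*A^-2 - A^-6; d^4 = A^8 + 4*A^4 + 6 + 4*A^-4 + A^-8.
  A^6 * (d^3) = -A^12 - 3*A^8 - 3*A^4 - 1
  A^4 * (6*d^2) = 6*A^8 + 12*A^4 + 6
  A^2 * (12*d + 3*d^3) = -3*A^8 - 21*A^4 - 21 - 3*A^-4
  A^0 * (9 + 10*d^2 + d^4) = A^8 + 14*A^4 + 35 + 14*A^-4 + A^-8
  A^-2 * (12*d + 3*d^3) = -3*A^4 - 21 - 21*A^-4 - 3*A^-8
  A^-4 * (2 + 4*d^2) = 4 + 10*A^-4 + 4*A^-8
  A^-6 * (d) = -A^-4 - A^-8
Summing the groups: <K> = -A^12 + A^8 - A^4 + 2 - A^-4 + A^-8
Normalise by the writhe: (-A^3)^(-w) = (-A^3)^(4) = A^12, so f(A) = A^12 * <K> = -A^24 + A^20 - A^16 + 2*A^12 - A^8 + A^4.
Substitute A = t^(-1/4), i.e. A^e → t^(-e/4): V(t) = t^-1 - t^-2 + 2*t^-3 - t^-4 + t^-5 - t^-6

Answer: t^-1 - t^-2 + 2*t^-3 - t^-4 + t^-5 - t^-6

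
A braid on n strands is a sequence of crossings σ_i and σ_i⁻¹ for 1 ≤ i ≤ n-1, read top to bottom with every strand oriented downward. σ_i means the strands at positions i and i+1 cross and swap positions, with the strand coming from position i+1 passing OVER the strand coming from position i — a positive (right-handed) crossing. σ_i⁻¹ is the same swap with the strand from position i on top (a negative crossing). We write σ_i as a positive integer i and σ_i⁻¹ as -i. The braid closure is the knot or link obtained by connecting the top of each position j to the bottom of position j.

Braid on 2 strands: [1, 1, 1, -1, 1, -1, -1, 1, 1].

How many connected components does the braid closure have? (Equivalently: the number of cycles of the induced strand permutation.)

1

Derivation:
Track the strand permutation on 2 strands, starting from identity.
  step 1: s1 swaps positions 1,2 -> [2 1]
  step 2: s1 swaps positions 1,2 -> [1 2]
  step 3: s1 swaps positions 1,2 -> [2 1]
  step 4: s1^-1 swaps positions 1,2 -> [1 2]
  step 5: s1 swaps positions 1,2 -> [2 1]
  step 6: s1^-1 swaps positions 1,2 -> [1 2]
  step 7: s1^-1 swaps positions 1,2 -> [2 1]
  step 8: s1 swaps positions 1,2 -> [1 2]
  step 9: s1 swaps positions 1,2 -> [2 1]
Final permutation (position -> original strand): [2 1]
Closure components = cycle count of this permutation = 1.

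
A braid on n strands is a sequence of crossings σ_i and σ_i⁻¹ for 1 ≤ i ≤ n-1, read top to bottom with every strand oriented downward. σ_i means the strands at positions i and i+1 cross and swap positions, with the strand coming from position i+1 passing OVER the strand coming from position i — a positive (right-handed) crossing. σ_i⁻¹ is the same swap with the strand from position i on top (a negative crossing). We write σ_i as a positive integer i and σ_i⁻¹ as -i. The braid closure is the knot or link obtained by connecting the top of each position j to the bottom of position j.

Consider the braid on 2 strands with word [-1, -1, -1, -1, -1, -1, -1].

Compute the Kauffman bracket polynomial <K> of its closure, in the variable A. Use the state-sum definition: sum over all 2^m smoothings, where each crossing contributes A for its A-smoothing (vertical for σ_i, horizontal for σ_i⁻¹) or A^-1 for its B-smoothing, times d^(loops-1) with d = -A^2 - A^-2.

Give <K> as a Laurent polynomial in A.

A^19 - A^15 + A^11 - A^7 + A^3 - A^-1 - A^-9

Derivation:
Braid: s1^-1 s1^-1 s1^-1 s1^-1 s1^-1 s1^-1 s1^-1 on 2 strands, 7 crossings.
Writhe w = (#positive) - (#negative) = 0 - 7 = -7.
Computing the Kauffman bracket via state sum. There are 2^7 = 128 states.
Smooth each crossing (0=||, 1=⌣⌢); contribution A^(Σ sign_k(1-2s_k)) * d^(L-1).
Tabulate the states by total A-exponent and number of loops L (A-exp: L × count):
  A^7: L=7 ×1
  A^5: L=6 ×7
  A^3: L=5 ×21
  A^1: L=4 ×35
  A^-1: L=3 ×35
  A^-3: L=2 ×21
  A^-5: L=1 ×7
  A^-7: L=2 ×1
Each group contributes A^e * Σ count * d^(L-1):
Powers of d = -A^2 - A^-2: d^2 = A^4 + 2 + A^-4; d^3 = -A^6 - 3*A^2 - 3*A^-2 - A^-6; d^4 = A^8 + 4*A^4 + 6 + 4*A^-4 + A^-8; d^5 = -A^10 - 5*A^6 - 10*A^2 - 10*A^-2 - 5*A^-6 - A^-10; d^6 = A^12 + 6*A^8 + 15*A^4 + 20 + 15*A^-4 + 6*A^-8 + A^-12.
  A^7 * (d^6) = A^19 + 6*A^15 + 15*A^11 + 20*A^7 + 15*A^3 + 6*A^-1 + A^-5
  A^5 * (7*d^5) = -7*A^15 - 35*A^11 - 70*A^7 - 70*A^3 - 35*A^-1 - 7*A^-5
  A^3 * (21*d^4) = 21*A^11 + 84*A^7 + 126*A^3 + 84*A^-1 + 21*A^-5
  A^1 * (35*d^3) = -35*A^7 - 105*A^3 - 105*A^-1 - 35*A^-5
  A^-1 * (35*d^2) = 35*A^3 + 70*A^-1 + 35*A^-5
  A^-3 * (21*d) = -21*A^-1 - 21*A^-5
  A^-5 * (7) = 7*A^-5
  A^-7 * (d) = -A^-5 - A^-9
Summing the groups: <K> = A^19 - A^15 + A^11 - A^7 + A^3 - A^-1 - A^-9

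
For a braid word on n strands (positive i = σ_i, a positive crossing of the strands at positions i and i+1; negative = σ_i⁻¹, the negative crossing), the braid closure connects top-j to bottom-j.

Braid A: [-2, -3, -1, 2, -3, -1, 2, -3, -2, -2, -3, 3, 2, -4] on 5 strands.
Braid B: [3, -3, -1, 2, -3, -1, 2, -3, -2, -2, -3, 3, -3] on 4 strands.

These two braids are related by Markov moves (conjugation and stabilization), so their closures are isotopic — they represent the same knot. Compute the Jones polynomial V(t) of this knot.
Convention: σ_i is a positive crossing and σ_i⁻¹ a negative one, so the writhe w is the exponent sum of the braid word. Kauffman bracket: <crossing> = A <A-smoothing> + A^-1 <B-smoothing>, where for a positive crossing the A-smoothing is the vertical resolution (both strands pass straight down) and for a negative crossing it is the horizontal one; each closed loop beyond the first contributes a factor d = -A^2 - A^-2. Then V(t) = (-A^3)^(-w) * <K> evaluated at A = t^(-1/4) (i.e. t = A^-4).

Markov-equivalent braids have isotopic closures, hence identical knot invariants. Strip the Markov moves from each word to reach a common short braid β, then compute V(t) once on β.
Braid A: s2^-1 s3^-1 s1^-1 s2 s3^-1 s1^-1 s2 s3^-1 s2^-1 s2^-1 s3^-1 s3 s2 s4^-1 on 5 strands reduces by inverse Markov moves (closure unchanged at each step):
  Destabilize: the word has the form β·s4^-1 where s4^-1 occurs only as the final letter (β ∈ B_4); drop it and the last strand → 4 strands.
  Deconjugate: the word is γ·β·γ⁻¹ with γ = s2^-1 s3^-1 (prefix) and γ⁻¹ = s3 s2 (suffix); strip both.
Reduced to β = s1^-1 s2 s3^-1 s1^-1 s2 s3^-1 s2^-1 s2^-1 s3^-1 on 4 strands, 9 crossings.
Braid B: s3 s3^-1 s1^-1 s2 s3^-1 s1^-1 s2 s3^-1 s2^-1 s2^-1 s3^-1 s3 s3^-1 on 4 strands reduces by inverse Markov moves (closure unchanged at each step):
  Deconjugate: the word is γ·β·γ⁻¹ with γ = s3 (prefix) and γ⁻¹ = s3^-1 (suffix); strip both.
  Deconjugate: the word is γ·β·γ⁻¹ with γ = s3^-1 (prefix) and γ⁻¹ = s3 (suffix); strip both.
Reduced to β = s1^-1 s2 s3^-1 s1^-1 s2 s3^-1 s2^-1 s2^-1 s3^-1 on 4 strands, 9 crossings.
Both give the same β = s1^-1 s2 s3^-1 s1^-1 s2 s3^-1 s2^-1 s2^-1 s3^-1 on 4 strands, so one state sum suffices:
Braid: s1^-1 s2 s3^-1 s1^-1 s2 s3^-1 s2^-1 s2^-1 s3^-1 on 4 strands, 9 crossings.
Writhe w = (#positive) - (#negative) = 2 - 7 = -5.
Enumerate smoothing states for the bracket polynomial. There are 2^9 = 512 states.
Each crossing splits two ways (0=vertical, 1=horizontal). The state's weight is A^(#A-smoothings - #B-smoothings) * d^(loops - 1).
Tabulate the states by total A-exponent and number of loops L (A-exp: L × count):
  A^9: L=5 ×1
  A^7: L=4 ×9
  A^5: L=3 ×33, L=5 ×3
  A^3: L=2 ×59, L=4 ×25
  A^1: L=1 ×42, L=3 ×80, L=5 ×4
  A^-1: L=2 ×93, L=4 ×33
  A^-3: L=1 ×19, L=3 ×58, L=5 ×7
  A^-5: L=2 ×19, L=4 ×16, L=6 ×1
  A^-7: L=3 ×7, L=5 ×2
  A^-9: L=4 ×1
Each group contributes A^e * Σ count * d^(L-1):
Powers of d = -A^2 - A^-2: d^2 = A^4 + 2 + A^-4; d^3 = -A^6 - 3*A^2 - 3*A^-2 - A^-6; d^4 = A^8 + 4*A^4 + 6 + 4*A^-4 + A^-8; d^5 = -A^10 - 5*A^6 - 10*A^2 - 10*A^-2 - 5*A^-6 - A^-10.
  A^9 * (d^4) = A^17 + 4*A^13 + 6*A^9 + 4*A^5 + A
  A^7 * (9*d^3) = -9*A^13 - 27*A^9 - 27*A^5 - 9*A
  A^5 * (33*d^2 + 3*d^4) = 3*A^13 + 45*A^9 + 84*A^5 + 45*A + 3*A^-3
  A^3 * (59*d + 25*d^3) = -25*A^9 - 134*A^5 - 134*A - 25*A^-3
  A^1 * (42 + 80*d^2 + 4*d^4) = 4*A^9 + 96*A^5 + 226*A + 96*A^-3 + 4*A^-7
  A^-1 * (93*d + 33*d^3) = -33*A^5 - 192*A - 192*A^-3 - 33*A^-7
  A^-3 * (19 + 58*d^2 + 7*d^4) = 7*A^5 + 86*A + 177*A^-3 + 86*A^-7 + 7*A^-11
  A^-5 * (19*d + 16*d^3 + d^5) = -A^5 - 21*A - 77*A^-3 - 77*A^-7 - 21*A^-11 - A^-15
  A^-7 * (7*d^2 + 2*d^4) = 2*A + 15*A^-3 + 26*A^-7 + 15*A^-11 + 2*A^-15
  A^-9 * (d^3) = -A^-3 - 3*A^-7 - 3*A^-11 - A^-15
Summing the groups: <K> = A^17 - 2*A^13 + 3*A^9 - 4*A^5 + 4*A - 4*A^-3 + 3*A^-7 - 2*A^-11
Normalise by the writhe: (-A^3)^(-w) = (-A^3)^(5) = -A^15, so f(A) = -A^15 * <K> = -A^32 + 2*A^28 - 3*A^24 + 4*A^20 - 4*A^16 + 4*A^12 - 3*A^8 + 2*A^4.
Substitute A = t^(-1/4), i.e. A^e → t^(-e/4): V(t) = 2*t^-1 - 3*t^-2 + 4*t^-3 - 4*t^-4 + 4*t^-5 - 3*t^-6 + 2*t^-7 - t^-8

Answer: 2*t^-1 - 3*t^-2 + 4*t^-3 - 4*t^-4 + 4*t^-5 - 3*t^-6 + 2*t^-7 - t^-8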